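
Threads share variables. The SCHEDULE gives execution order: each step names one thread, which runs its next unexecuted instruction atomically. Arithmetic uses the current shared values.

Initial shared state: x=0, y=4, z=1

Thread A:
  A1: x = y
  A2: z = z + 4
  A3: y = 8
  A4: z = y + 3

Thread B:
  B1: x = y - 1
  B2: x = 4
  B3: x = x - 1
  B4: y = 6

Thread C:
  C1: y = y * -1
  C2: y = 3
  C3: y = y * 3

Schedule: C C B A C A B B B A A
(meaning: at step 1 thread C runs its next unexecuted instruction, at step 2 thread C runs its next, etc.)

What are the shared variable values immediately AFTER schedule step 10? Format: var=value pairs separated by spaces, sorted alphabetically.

Answer: x=3 y=8 z=5

Derivation:
Step 1: thread C executes C1 (y = y * -1). Shared: x=0 y=-4 z=1. PCs: A@0 B@0 C@1
Step 2: thread C executes C2 (y = 3). Shared: x=0 y=3 z=1. PCs: A@0 B@0 C@2
Step 3: thread B executes B1 (x = y - 1). Shared: x=2 y=3 z=1. PCs: A@0 B@1 C@2
Step 4: thread A executes A1 (x = y). Shared: x=3 y=3 z=1. PCs: A@1 B@1 C@2
Step 5: thread C executes C3 (y = y * 3). Shared: x=3 y=9 z=1. PCs: A@1 B@1 C@3
Step 6: thread A executes A2 (z = z + 4). Shared: x=3 y=9 z=5. PCs: A@2 B@1 C@3
Step 7: thread B executes B2 (x = 4). Shared: x=4 y=9 z=5. PCs: A@2 B@2 C@3
Step 8: thread B executes B3 (x = x - 1). Shared: x=3 y=9 z=5. PCs: A@2 B@3 C@3
Step 9: thread B executes B4 (y = 6). Shared: x=3 y=6 z=5. PCs: A@2 B@4 C@3
Step 10: thread A executes A3 (y = 8). Shared: x=3 y=8 z=5. PCs: A@3 B@4 C@3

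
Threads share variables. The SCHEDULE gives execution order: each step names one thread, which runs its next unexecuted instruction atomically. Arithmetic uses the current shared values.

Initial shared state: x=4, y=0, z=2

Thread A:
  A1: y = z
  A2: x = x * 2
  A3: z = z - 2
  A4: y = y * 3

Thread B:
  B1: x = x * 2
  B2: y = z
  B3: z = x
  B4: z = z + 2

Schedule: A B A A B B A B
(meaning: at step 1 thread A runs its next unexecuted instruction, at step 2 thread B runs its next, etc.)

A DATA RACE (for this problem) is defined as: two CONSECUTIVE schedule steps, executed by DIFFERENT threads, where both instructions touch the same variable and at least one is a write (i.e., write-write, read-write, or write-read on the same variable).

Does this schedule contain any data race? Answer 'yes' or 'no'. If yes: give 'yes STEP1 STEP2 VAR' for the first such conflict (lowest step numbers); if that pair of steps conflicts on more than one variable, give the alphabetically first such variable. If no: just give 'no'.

Steps 1,2: A(r=z,w=y) vs B(r=x,w=x). No conflict.
Steps 2,3: B(x = x * 2) vs A(x = x * 2). RACE on x (W-W).
Steps 3,4: same thread (A). No race.
Steps 4,5: A(z = z - 2) vs B(y = z). RACE on z (W-R).
Steps 5,6: same thread (B). No race.
Steps 6,7: B(r=x,w=z) vs A(r=y,w=y). No conflict.
Steps 7,8: A(r=y,w=y) vs B(r=z,w=z). No conflict.
First conflict at steps 2,3.

Answer: yes 2 3 x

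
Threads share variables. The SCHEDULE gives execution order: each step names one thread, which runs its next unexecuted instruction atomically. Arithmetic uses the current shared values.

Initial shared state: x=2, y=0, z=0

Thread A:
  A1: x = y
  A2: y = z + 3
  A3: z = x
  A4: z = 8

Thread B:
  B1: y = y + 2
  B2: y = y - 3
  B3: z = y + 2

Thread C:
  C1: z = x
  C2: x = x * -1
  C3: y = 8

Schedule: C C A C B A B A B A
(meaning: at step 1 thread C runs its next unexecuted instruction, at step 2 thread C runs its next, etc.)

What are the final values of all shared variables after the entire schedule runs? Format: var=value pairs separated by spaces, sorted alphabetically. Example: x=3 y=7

Step 1: thread C executes C1 (z = x). Shared: x=2 y=0 z=2. PCs: A@0 B@0 C@1
Step 2: thread C executes C2 (x = x * -1). Shared: x=-2 y=0 z=2. PCs: A@0 B@0 C@2
Step 3: thread A executes A1 (x = y). Shared: x=0 y=0 z=2. PCs: A@1 B@0 C@2
Step 4: thread C executes C3 (y = 8). Shared: x=0 y=8 z=2. PCs: A@1 B@0 C@3
Step 5: thread B executes B1 (y = y + 2). Shared: x=0 y=10 z=2. PCs: A@1 B@1 C@3
Step 6: thread A executes A2 (y = z + 3). Shared: x=0 y=5 z=2. PCs: A@2 B@1 C@3
Step 7: thread B executes B2 (y = y - 3). Shared: x=0 y=2 z=2. PCs: A@2 B@2 C@3
Step 8: thread A executes A3 (z = x). Shared: x=0 y=2 z=0. PCs: A@3 B@2 C@3
Step 9: thread B executes B3 (z = y + 2). Shared: x=0 y=2 z=4. PCs: A@3 B@3 C@3
Step 10: thread A executes A4 (z = 8). Shared: x=0 y=2 z=8. PCs: A@4 B@3 C@3

Answer: x=0 y=2 z=8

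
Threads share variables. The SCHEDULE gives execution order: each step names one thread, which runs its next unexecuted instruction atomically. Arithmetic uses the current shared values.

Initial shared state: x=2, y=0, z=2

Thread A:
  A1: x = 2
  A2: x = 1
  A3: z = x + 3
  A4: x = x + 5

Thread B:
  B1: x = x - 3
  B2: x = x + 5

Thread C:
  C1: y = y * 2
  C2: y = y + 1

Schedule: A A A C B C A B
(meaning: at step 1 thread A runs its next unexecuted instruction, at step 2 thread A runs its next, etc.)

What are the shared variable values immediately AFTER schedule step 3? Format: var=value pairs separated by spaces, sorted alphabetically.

Answer: x=1 y=0 z=4

Derivation:
Step 1: thread A executes A1 (x = 2). Shared: x=2 y=0 z=2. PCs: A@1 B@0 C@0
Step 2: thread A executes A2 (x = 1). Shared: x=1 y=0 z=2. PCs: A@2 B@0 C@0
Step 3: thread A executes A3 (z = x + 3). Shared: x=1 y=0 z=4. PCs: A@3 B@0 C@0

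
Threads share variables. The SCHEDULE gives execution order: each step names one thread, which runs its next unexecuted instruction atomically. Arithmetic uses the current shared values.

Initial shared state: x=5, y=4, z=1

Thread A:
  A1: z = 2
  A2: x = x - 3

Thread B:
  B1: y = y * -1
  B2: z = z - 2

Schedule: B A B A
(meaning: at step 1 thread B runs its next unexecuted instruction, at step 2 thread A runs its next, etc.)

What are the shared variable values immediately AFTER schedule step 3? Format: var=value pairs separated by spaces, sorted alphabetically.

Answer: x=5 y=-4 z=0

Derivation:
Step 1: thread B executes B1 (y = y * -1). Shared: x=5 y=-4 z=1. PCs: A@0 B@1
Step 2: thread A executes A1 (z = 2). Shared: x=5 y=-4 z=2. PCs: A@1 B@1
Step 3: thread B executes B2 (z = z - 2). Shared: x=5 y=-4 z=0. PCs: A@1 B@2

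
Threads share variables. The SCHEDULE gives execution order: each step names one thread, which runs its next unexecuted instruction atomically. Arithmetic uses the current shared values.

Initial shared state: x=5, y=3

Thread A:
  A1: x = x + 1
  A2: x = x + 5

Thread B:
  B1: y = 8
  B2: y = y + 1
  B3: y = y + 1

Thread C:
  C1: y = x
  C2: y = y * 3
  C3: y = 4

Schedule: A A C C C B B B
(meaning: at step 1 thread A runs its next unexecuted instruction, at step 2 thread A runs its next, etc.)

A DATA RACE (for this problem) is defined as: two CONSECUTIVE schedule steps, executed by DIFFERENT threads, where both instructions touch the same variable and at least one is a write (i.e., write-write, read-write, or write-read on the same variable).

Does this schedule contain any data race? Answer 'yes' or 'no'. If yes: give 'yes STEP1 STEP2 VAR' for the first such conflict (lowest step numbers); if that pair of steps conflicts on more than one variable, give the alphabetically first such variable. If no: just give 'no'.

Answer: yes 2 3 x

Derivation:
Steps 1,2: same thread (A). No race.
Steps 2,3: A(x = x + 5) vs C(y = x). RACE on x (W-R).
Steps 3,4: same thread (C). No race.
Steps 4,5: same thread (C). No race.
Steps 5,6: C(y = 4) vs B(y = 8). RACE on y (W-W).
Steps 6,7: same thread (B). No race.
Steps 7,8: same thread (B). No race.
First conflict at steps 2,3.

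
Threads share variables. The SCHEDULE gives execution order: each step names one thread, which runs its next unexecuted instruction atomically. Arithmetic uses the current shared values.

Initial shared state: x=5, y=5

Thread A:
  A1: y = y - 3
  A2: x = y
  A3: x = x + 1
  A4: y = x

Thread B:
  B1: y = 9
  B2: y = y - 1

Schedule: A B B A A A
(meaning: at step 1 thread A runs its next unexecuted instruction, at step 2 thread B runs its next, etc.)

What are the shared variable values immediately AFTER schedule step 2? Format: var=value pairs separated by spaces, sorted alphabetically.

Answer: x=5 y=9

Derivation:
Step 1: thread A executes A1 (y = y - 3). Shared: x=5 y=2. PCs: A@1 B@0
Step 2: thread B executes B1 (y = 9). Shared: x=5 y=9. PCs: A@1 B@1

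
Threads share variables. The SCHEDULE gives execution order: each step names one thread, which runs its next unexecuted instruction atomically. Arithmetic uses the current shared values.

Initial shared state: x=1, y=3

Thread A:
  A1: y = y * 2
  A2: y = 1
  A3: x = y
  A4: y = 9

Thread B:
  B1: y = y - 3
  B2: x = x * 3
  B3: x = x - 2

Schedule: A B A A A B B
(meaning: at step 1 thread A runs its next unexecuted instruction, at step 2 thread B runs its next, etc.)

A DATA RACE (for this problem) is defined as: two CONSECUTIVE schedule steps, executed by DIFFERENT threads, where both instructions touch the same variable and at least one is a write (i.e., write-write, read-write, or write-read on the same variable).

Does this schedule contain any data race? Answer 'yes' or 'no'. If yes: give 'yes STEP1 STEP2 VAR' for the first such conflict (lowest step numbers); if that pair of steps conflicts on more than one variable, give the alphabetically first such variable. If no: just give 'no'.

Answer: yes 1 2 y

Derivation:
Steps 1,2: A(y = y * 2) vs B(y = y - 3). RACE on y (W-W).
Steps 2,3: B(y = y - 3) vs A(y = 1). RACE on y (W-W).
Steps 3,4: same thread (A). No race.
Steps 4,5: same thread (A). No race.
Steps 5,6: A(r=-,w=y) vs B(r=x,w=x). No conflict.
Steps 6,7: same thread (B). No race.
First conflict at steps 1,2.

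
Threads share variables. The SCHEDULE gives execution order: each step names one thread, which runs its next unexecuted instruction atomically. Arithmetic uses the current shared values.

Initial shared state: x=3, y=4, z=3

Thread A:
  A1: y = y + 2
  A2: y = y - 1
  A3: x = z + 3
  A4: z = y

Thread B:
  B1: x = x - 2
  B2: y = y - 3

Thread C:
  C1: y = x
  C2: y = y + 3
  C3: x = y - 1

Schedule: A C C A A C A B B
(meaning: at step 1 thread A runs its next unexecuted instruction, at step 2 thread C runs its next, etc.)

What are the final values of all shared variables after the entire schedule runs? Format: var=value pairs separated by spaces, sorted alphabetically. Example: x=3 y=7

Answer: x=2 y=2 z=5

Derivation:
Step 1: thread A executes A1 (y = y + 2). Shared: x=3 y=6 z=3. PCs: A@1 B@0 C@0
Step 2: thread C executes C1 (y = x). Shared: x=3 y=3 z=3. PCs: A@1 B@0 C@1
Step 3: thread C executes C2 (y = y + 3). Shared: x=3 y=6 z=3. PCs: A@1 B@0 C@2
Step 4: thread A executes A2 (y = y - 1). Shared: x=3 y=5 z=3. PCs: A@2 B@0 C@2
Step 5: thread A executes A3 (x = z + 3). Shared: x=6 y=5 z=3. PCs: A@3 B@0 C@2
Step 6: thread C executes C3 (x = y - 1). Shared: x=4 y=5 z=3. PCs: A@3 B@0 C@3
Step 7: thread A executes A4 (z = y). Shared: x=4 y=5 z=5. PCs: A@4 B@0 C@3
Step 8: thread B executes B1 (x = x - 2). Shared: x=2 y=5 z=5. PCs: A@4 B@1 C@3
Step 9: thread B executes B2 (y = y - 3). Shared: x=2 y=2 z=5. PCs: A@4 B@2 C@3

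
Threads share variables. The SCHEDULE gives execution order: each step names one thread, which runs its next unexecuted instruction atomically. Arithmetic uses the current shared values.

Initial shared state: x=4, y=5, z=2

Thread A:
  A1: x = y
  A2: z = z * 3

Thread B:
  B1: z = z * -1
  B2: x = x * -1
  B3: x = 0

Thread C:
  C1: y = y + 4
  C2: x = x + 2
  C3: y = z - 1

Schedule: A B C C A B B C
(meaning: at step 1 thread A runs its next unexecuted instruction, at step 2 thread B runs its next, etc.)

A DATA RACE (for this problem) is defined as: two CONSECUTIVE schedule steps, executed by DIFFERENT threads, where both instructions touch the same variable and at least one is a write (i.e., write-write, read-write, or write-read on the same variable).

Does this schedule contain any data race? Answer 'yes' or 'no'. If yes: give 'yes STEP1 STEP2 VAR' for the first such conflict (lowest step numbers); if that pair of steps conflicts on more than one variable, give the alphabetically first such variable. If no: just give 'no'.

Answer: no

Derivation:
Steps 1,2: A(r=y,w=x) vs B(r=z,w=z). No conflict.
Steps 2,3: B(r=z,w=z) vs C(r=y,w=y). No conflict.
Steps 3,4: same thread (C). No race.
Steps 4,5: C(r=x,w=x) vs A(r=z,w=z). No conflict.
Steps 5,6: A(r=z,w=z) vs B(r=x,w=x). No conflict.
Steps 6,7: same thread (B). No race.
Steps 7,8: B(r=-,w=x) vs C(r=z,w=y). No conflict.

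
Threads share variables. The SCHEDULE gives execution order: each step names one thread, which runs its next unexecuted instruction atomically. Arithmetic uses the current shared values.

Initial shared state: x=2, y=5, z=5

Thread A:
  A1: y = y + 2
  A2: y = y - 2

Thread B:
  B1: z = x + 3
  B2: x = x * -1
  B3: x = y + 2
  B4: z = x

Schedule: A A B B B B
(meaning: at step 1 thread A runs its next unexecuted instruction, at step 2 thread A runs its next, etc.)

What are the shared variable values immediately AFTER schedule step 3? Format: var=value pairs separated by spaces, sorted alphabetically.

Answer: x=2 y=5 z=5

Derivation:
Step 1: thread A executes A1 (y = y + 2). Shared: x=2 y=7 z=5. PCs: A@1 B@0
Step 2: thread A executes A2 (y = y - 2). Shared: x=2 y=5 z=5. PCs: A@2 B@0
Step 3: thread B executes B1 (z = x + 3). Shared: x=2 y=5 z=5. PCs: A@2 B@1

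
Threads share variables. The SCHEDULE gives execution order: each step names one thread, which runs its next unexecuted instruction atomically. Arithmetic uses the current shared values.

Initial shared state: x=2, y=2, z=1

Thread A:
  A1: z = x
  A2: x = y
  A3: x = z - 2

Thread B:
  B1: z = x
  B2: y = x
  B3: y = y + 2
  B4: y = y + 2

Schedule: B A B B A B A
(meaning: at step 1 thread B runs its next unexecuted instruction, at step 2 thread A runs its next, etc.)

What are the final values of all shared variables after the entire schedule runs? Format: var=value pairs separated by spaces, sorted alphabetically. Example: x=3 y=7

Step 1: thread B executes B1 (z = x). Shared: x=2 y=2 z=2. PCs: A@0 B@1
Step 2: thread A executes A1 (z = x). Shared: x=2 y=2 z=2. PCs: A@1 B@1
Step 3: thread B executes B2 (y = x). Shared: x=2 y=2 z=2. PCs: A@1 B@2
Step 4: thread B executes B3 (y = y + 2). Shared: x=2 y=4 z=2. PCs: A@1 B@3
Step 5: thread A executes A2 (x = y). Shared: x=4 y=4 z=2. PCs: A@2 B@3
Step 6: thread B executes B4 (y = y + 2). Shared: x=4 y=6 z=2. PCs: A@2 B@4
Step 7: thread A executes A3 (x = z - 2). Shared: x=0 y=6 z=2. PCs: A@3 B@4

Answer: x=0 y=6 z=2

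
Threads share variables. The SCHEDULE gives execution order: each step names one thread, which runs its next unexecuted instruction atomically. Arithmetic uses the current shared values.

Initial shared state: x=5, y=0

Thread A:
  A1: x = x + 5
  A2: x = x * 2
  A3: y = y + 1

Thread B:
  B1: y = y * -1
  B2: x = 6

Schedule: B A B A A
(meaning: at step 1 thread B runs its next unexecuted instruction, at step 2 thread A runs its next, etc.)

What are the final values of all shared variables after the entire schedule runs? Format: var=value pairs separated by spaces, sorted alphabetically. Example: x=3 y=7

Step 1: thread B executes B1 (y = y * -1). Shared: x=5 y=0. PCs: A@0 B@1
Step 2: thread A executes A1 (x = x + 5). Shared: x=10 y=0. PCs: A@1 B@1
Step 3: thread B executes B2 (x = 6). Shared: x=6 y=0. PCs: A@1 B@2
Step 4: thread A executes A2 (x = x * 2). Shared: x=12 y=0. PCs: A@2 B@2
Step 5: thread A executes A3 (y = y + 1). Shared: x=12 y=1. PCs: A@3 B@2

Answer: x=12 y=1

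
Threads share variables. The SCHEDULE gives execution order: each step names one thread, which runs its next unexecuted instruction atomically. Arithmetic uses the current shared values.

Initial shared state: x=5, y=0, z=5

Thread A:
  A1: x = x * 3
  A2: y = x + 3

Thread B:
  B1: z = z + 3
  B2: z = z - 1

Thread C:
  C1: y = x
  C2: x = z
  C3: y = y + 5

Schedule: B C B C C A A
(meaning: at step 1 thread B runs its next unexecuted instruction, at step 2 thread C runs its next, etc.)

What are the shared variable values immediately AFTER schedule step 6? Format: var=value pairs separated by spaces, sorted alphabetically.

Answer: x=21 y=10 z=7

Derivation:
Step 1: thread B executes B1 (z = z + 3). Shared: x=5 y=0 z=8. PCs: A@0 B@1 C@0
Step 2: thread C executes C1 (y = x). Shared: x=5 y=5 z=8. PCs: A@0 B@1 C@1
Step 3: thread B executes B2 (z = z - 1). Shared: x=5 y=5 z=7. PCs: A@0 B@2 C@1
Step 4: thread C executes C2 (x = z). Shared: x=7 y=5 z=7. PCs: A@0 B@2 C@2
Step 5: thread C executes C3 (y = y + 5). Shared: x=7 y=10 z=7. PCs: A@0 B@2 C@3
Step 6: thread A executes A1 (x = x * 3). Shared: x=21 y=10 z=7. PCs: A@1 B@2 C@3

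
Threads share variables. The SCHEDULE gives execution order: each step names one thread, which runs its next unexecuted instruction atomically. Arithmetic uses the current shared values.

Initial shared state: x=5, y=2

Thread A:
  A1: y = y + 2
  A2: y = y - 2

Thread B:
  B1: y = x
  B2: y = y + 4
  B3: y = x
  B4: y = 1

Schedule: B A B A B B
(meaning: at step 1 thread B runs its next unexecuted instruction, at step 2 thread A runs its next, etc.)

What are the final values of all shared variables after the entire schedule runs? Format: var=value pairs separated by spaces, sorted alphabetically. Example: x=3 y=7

Answer: x=5 y=1

Derivation:
Step 1: thread B executes B1 (y = x). Shared: x=5 y=5. PCs: A@0 B@1
Step 2: thread A executes A1 (y = y + 2). Shared: x=5 y=7. PCs: A@1 B@1
Step 3: thread B executes B2 (y = y + 4). Shared: x=5 y=11. PCs: A@1 B@2
Step 4: thread A executes A2 (y = y - 2). Shared: x=5 y=9. PCs: A@2 B@2
Step 5: thread B executes B3 (y = x). Shared: x=5 y=5. PCs: A@2 B@3
Step 6: thread B executes B4 (y = 1). Shared: x=5 y=1. PCs: A@2 B@4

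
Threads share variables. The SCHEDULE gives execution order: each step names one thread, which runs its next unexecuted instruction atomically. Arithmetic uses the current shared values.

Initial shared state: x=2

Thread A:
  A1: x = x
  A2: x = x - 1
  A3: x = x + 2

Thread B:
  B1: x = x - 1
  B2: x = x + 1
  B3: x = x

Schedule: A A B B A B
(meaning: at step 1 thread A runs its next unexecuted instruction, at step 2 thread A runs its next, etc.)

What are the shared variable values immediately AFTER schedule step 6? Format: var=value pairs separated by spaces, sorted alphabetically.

Answer: x=3

Derivation:
Step 1: thread A executes A1 (x = x). Shared: x=2. PCs: A@1 B@0
Step 2: thread A executes A2 (x = x - 1). Shared: x=1. PCs: A@2 B@0
Step 3: thread B executes B1 (x = x - 1). Shared: x=0. PCs: A@2 B@1
Step 4: thread B executes B2 (x = x + 1). Shared: x=1. PCs: A@2 B@2
Step 5: thread A executes A3 (x = x + 2). Shared: x=3. PCs: A@3 B@2
Step 6: thread B executes B3 (x = x). Shared: x=3. PCs: A@3 B@3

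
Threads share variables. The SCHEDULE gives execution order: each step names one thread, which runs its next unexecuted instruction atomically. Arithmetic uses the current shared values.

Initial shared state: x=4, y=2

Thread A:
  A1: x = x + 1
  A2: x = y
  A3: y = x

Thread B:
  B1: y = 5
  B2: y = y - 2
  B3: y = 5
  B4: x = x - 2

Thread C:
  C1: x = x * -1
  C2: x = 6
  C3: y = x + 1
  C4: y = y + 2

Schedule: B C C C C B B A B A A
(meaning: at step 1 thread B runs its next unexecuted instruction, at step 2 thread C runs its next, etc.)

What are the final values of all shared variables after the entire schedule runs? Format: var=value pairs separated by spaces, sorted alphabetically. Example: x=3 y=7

Step 1: thread B executes B1 (y = 5). Shared: x=4 y=5. PCs: A@0 B@1 C@0
Step 2: thread C executes C1 (x = x * -1). Shared: x=-4 y=5. PCs: A@0 B@1 C@1
Step 3: thread C executes C2 (x = 6). Shared: x=6 y=5. PCs: A@0 B@1 C@2
Step 4: thread C executes C3 (y = x + 1). Shared: x=6 y=7. PCs: A@0 B@1 C@3
Step 5: thread C executes C4 (y = y + 2). Shared: x=6 y=9. PCs: A@0 B@1 C@4
Step 6: thread B executes B2 (y = y - 2). Shared: x=6 y=7. PCs: A@0 B@2 C@4
Step 7: thread B executes B3 (y = 5). Shared: x=6 y=5. PCs: A@0 B@3 C@4
Step 8: thread A executes A1 (x = x + 1). Shared: x=7 y=5. PCs: A@1 B@3 C@4
Step 9: thread B executes B4 (x = x - 2). Shared: x=5 y=5. PCs: A@1 B@4 C@4
Step 10: thread A executes A2 (x = y). Shared: x=5 y=5. PCs: A@2 B@4 C@4
Step 11: thread A executes A3 (y = x). Shared: x=5 y=5. PCs: A@3 B@4 C@4

Answer: x=5 y=5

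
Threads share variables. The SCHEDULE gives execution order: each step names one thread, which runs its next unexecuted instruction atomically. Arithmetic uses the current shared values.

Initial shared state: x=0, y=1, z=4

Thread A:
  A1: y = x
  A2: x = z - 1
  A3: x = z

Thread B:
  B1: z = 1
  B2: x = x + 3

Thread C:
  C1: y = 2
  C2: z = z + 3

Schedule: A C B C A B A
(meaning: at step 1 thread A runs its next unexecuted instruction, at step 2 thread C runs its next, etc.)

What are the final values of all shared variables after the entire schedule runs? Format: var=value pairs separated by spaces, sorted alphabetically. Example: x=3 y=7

Step 1: thread A executes A1 (y = x). Shared: x=0 y=0 z=4. PCs: A@1 B@0 C@0
Step 2: thread C executes C1 (y = 2). Shared: x=0 y=2 z=4. PCs: A@1 B@0 C@1
Step 3: thread B executes B1 (z = 1). Shared: x=0 y=2 z=1. PCs: A@1 B@1 C@1
Step 4: thread C executes C2 (z = z + 3). Shared: x=0 y=2 z=4. PCs: A@1 B@1 C@2
Step 5: thread A executes A2 (x = z - 1). Shared: x=3 y=2 z=4. PCs: A@2 B@1 C@2
Step 6: thread B executes B2 (x = x + 3). Shared: x=6 y=2 z=4. PCs: A@2 B@2 C@2
Step 7: thread A executes A3 (x = z). Shared: x=4 y=2 z=4. PCs: A@3 B@2 C@2

Answer: x=4 y=2 z=4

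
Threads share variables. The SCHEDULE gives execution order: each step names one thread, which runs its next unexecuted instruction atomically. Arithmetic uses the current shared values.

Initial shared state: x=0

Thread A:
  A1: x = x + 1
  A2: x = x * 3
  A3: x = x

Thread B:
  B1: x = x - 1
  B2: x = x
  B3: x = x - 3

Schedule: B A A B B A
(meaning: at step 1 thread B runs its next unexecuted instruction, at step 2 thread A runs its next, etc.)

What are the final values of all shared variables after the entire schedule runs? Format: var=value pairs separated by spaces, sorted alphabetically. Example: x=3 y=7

Answer: x=-3

Derivation:
Step 1: thread B executes B1 (x = x - 1). Shared: x=-1. PCs: A@0 B@1
Step 2: thread A executes A1 (x = x + 1). Shared: x=0. PCs: A@1 B@1
Step 3: thread A executes A2 (x = x * 3). Shared: x=0. PCs: A@2 B@1
Step 4: thread B executes B2 (x = x). Shared: x=0. PCs: A@2 B@2
Step 5: thread B executes B3 (x = x - 3). Shared: x=-3. PCs: A@2 B@3
Step 6: thread A executes A3 (x = x). Shared: x=-3. PCs: A@3 B@3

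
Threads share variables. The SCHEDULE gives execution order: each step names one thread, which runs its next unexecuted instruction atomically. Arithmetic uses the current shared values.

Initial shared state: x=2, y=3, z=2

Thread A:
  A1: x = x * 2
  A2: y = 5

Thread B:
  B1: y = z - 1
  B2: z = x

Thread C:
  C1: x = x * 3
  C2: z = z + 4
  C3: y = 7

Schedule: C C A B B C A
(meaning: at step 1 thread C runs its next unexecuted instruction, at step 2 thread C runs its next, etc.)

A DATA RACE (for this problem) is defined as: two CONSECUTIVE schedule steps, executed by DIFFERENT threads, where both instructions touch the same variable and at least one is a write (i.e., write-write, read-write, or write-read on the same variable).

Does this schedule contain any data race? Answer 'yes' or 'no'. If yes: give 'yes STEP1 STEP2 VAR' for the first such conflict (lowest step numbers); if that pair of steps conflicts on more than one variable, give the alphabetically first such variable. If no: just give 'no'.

Answer: yes 6 7 y

Derivation:
Steps 1,2: same thread (C). No race.
Steps 2,3: C(r=z,w=z) vs A(r=x,w=x). No conflict.
Steps 3,4: A(r=x,w=x) vs B(r=z,w=y). No conflict.
Steps 4,5: same thread (B). No race.
Steps 5,6: B(r=x,w=z) vs C(r=-,w=y). No conflict.
Steps 6,7: C(y = 7) vs A(y = 5). RACE on y (W-W).
First conflict at steps 6,7.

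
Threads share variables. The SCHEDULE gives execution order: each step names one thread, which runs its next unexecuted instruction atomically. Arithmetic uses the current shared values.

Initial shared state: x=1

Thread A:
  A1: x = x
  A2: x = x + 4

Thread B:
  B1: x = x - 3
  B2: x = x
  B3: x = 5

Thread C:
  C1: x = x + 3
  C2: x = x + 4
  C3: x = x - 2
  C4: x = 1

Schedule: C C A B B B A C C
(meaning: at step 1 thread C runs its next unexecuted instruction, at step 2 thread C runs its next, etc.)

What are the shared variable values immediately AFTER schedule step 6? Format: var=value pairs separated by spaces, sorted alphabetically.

Step 1: thread C executes C1 (x = x + 3). Shared: x=4. PCs: A@0 B@0 C@1
Step 2: thread C executes C2 (x = x + 4). Shared: x=8. PCs: A@0 B@0 C@2
Step 3: thread A executes A1 (x = x). Shared: x=8. PCs: A@1 B@0 C@2
Step 4: thread B executes B1 (x = x - 3). Shared: x=5. PCs: A@1 B@1 C@2
Step 5: thread B executes B2 (x = x). Shared: x=5. PCs: A@1 B@2 C@2
Step 6: thread B executes B3 (x = 5). Shared: x=5. PCs: A@1 B@3 C@2

Answer: x=5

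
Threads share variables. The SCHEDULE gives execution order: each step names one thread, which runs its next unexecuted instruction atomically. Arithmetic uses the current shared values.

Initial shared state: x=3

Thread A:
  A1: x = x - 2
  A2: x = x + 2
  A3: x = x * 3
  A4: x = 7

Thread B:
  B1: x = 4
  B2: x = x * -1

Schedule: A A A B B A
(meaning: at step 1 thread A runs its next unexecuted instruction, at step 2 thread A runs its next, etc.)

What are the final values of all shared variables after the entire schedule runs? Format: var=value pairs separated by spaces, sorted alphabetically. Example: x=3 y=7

Step 1: thread A executes A1 (x = x - 2). Shared: x=1. PCs: A@1 B@0
Step 2: thread A executes A2 (x = x + 2). Shared: x=3. PCs: A@2 B@0
Step 3: thread A executes A3 (x = x * 3). Shared: x=9. PCs: A@3 B@0
Step 4: thread B executes B1 (x = 4). Shared: x=4. PCs: A@3 B@1
Step 5: thread B executes B2 (x = x * -1). Shared: x=-4. PCs: A@3 B@2
Step 6: thread A executes A4 (x = 7). Shared: x=7. PCs: A@4 B@2

Answer: x=7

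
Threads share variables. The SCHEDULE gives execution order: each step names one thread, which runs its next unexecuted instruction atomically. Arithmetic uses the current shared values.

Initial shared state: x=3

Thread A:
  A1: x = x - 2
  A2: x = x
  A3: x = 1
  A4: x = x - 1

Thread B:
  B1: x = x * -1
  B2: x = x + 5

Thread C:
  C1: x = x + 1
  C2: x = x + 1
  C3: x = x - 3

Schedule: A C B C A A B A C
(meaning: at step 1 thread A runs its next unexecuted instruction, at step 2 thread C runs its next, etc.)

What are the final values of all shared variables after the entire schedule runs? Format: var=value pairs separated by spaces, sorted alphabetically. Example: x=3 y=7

Answer: x=2

Derivation:
Step 1: thread A executes A1 (x = x - 2). Shared: x=1. PCs: A@1 B@0 C@0
Step 2: thread C executes C1 (x = x + 1). Shared: x=2. PCs: A@1 B@0 C@1
Step 3: thread B executes B1 (x = x * -1). Shared: x=-2. PCs: A@1 B@1 C@1
Step 4: thread C executes C2 (x = x + 1). Shared: x=-1. PCs: A@1 B@1 C@2
Step 5: thread A executes A2 (x = x). Shared: x=-1. PCs: A@2 B@1 C@2
Step 6: thread A executes A3 (x = 1). Shared: x=1. PCs: A@3 B@1 C@2
Step 7: thread B executes B2 (x = x + 5). Shared: x=6. PCs: A@3 B@2 C@2
Step 8: thread A executes A4 (x = x - 1). Shared: x=5. PCs: A@4 B@2 C@2
Step 9: thread C executes C3 (x = x - 3). Shared: x=2. PCs: A@4 B@2 C@3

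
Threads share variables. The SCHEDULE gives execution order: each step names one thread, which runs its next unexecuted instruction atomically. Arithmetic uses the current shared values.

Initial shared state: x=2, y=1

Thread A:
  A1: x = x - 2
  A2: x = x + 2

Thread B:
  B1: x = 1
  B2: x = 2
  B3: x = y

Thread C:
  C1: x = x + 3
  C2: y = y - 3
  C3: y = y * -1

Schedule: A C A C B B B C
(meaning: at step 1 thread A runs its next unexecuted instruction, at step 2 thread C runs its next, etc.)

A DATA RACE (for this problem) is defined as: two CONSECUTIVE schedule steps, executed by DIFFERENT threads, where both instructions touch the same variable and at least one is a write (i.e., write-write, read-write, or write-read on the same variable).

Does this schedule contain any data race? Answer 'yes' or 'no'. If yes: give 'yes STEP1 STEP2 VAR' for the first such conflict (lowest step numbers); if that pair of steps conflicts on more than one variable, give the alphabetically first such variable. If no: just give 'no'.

Steps 1,2: A(x = x - 2) vs C(x = x + 3). RACE on x (W-W).
Steps 2,3: C(x = x + 3) vs A(x = x + 2). RACE on x (W-W).
Steps 3,4: A(r=x,w=x) vs C(r=y,w=y). No conflict.
Steps 4,5: C(r=y,w=y) vs B(r=-,w=x). No conflict.
Steps 5,6: same thread (B). No race.
Steps 6,7: same thread (B). No race.
Steps 7,8: B(x = y) vs C(y = y * -1). RACE on y (R-W).
First conflict at steps 1,2.

Answer: yes 1 2 x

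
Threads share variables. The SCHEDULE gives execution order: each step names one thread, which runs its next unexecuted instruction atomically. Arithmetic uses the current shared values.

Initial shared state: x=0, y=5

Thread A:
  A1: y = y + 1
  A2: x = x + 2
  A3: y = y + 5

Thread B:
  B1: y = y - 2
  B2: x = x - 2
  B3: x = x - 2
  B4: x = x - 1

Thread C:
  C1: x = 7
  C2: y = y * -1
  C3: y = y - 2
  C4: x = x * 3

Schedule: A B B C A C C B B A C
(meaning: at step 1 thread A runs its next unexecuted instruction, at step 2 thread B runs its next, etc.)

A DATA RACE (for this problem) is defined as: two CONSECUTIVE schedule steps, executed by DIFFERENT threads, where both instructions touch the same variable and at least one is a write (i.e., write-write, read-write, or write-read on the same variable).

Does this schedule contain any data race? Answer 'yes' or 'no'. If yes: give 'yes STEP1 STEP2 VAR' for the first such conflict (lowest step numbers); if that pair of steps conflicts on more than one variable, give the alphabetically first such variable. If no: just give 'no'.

Answer: yes 1 2 y

Derivation:
Steps 1,2: A(y = y + 1) vs B(y = y - 2). RACE on y (W-W).
Steps 2,3: same thread (B). No race.
Steps 3,4: B(x = x - 2) vs C(x = 7). RACE on x (W-W).
Steps 4,5: C(x = 7) vs A(x = x + 2). RACE on x (W-W).
Steps 5,6: A(r=x,w=x) vs C(r=y,w=y). No conflict.
Steps 6,7: same thread (C). No race.
Steps 7,8: C(r=y,w=y) vs B(r=x,w=x). No conflict.
Steps 8,9: same thread (B). No race.
Steps 9,10: B(r=x,w=x) vs A(r=y,w=y). No conflict.
Steps 10,11: A(r=y,w=y) vs C(r=x,w=x). No conflict.
First conflict at steps 1,2.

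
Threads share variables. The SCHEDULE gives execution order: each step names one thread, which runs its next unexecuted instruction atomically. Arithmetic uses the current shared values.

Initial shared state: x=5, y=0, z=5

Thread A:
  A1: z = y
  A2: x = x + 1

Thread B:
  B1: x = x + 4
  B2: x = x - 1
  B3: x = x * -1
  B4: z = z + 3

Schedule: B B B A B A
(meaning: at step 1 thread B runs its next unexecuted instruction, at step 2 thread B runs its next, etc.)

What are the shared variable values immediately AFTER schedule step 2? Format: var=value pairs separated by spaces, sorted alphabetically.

Answer: x=8 y=0 z=5

Derivation:
Step 1: thread B executes B1 (x = x + 4). Shared: x=9 y=0 z=5. PCs: A@0 B@1
Step 2: thread B executes B2 (x = x - 1). Shared: x=8 y=0 z=5. PCs: A@0 B@2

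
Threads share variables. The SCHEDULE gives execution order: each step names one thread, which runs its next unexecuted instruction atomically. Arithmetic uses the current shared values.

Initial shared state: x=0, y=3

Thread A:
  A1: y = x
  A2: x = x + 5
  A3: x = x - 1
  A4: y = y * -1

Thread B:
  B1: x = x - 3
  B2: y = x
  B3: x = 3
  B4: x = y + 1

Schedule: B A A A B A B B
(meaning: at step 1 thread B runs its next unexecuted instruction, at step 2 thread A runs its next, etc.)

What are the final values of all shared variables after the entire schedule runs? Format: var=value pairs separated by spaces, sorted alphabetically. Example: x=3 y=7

Step 1: thread B executes B1 (x = x - 3). Shared: x=-3 y=3. PCs: A@0 B@1
Step 2: thread A executes A1 (y = x). Shared: x=-3 y=-3. PCs: A@1 B@1
Step 3: thread A executes A2 (x = x + 5). Shared: x=2 y=-3. PCs: A@2 B@1
Step 4: thread A executes A3 (x = x - 1). Shared: x=1 y=-3. PCs: A@3 B@1
Step 5: thread B executes B2 (y = x). Shared: x=1 y=1. PCs: A@3 B@2
Step 6: thread A executes A4 (y = y * -1). Shared: x=1 y=-1. PCs: A@4 B@2
Step 7: thread B executes B3 (x = 3). Shared: x=3 y=-1. PCs: A@4 B@3
Step 8: thread B executes B4 (x = y + 1). Shared: x=0 y=-1. PCs: A@4 B@4

Answer: x=0 y=-1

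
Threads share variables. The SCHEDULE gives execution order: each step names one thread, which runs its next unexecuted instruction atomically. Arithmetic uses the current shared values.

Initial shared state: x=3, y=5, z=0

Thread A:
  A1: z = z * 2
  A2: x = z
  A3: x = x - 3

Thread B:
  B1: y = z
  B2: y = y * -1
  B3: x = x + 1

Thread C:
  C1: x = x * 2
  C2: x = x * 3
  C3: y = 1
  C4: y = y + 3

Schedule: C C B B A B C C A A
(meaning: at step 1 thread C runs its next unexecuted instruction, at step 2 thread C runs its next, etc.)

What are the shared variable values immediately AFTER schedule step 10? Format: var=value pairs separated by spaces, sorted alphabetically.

Step 1: thread C executes C1 (x = x * 2). Shared: x=6 y=5 z=0. PCs: A@0 B@0 C@1
Step 2: thread C executes C2 (x = x * 3). Shared: x=18 y=5 z=0. PCs: A@0 B@0 C@2
Step 3: thread B executes B1 (y = z). Shared: x=18 y=0 z=0. PCs: A@0 B@1 C@2
Step 4: thread B executes B2 (y = y * -1). Shared: x=18 y=0 z=0. PCs: A@0 B@2 C@2
Step 5: thread A executes A1 (z = z * 2). Shared: x=18 y=0 z=0. PCs: A@1 B@2 C@2
Step 6: thread B executes B3 (x = x + 1). Shared: x=19 y=0 z=0. PCs: A@1 B@3 C@2
Step 7: thread C executes C3 (y = 1). Shared: x=19 y=1 z=0. PCs: A@1 B@3 C@3
Step 8: thread C executes C4 (y = y + 3). Shared: x=19 y=4 z=0. PCs: A@1 B@3 C@4
Step 9: thread A executes A2 (x = z). Shared: x=0 y=4 z=0. PCs: A@2 B@3 C@4
Step 10: thread A executes A3 (x = x - 3). Shared: x=-3 y=4 z=0. PCs: A@3 B@3 C@4

Answer: x=-3 y=4 z=0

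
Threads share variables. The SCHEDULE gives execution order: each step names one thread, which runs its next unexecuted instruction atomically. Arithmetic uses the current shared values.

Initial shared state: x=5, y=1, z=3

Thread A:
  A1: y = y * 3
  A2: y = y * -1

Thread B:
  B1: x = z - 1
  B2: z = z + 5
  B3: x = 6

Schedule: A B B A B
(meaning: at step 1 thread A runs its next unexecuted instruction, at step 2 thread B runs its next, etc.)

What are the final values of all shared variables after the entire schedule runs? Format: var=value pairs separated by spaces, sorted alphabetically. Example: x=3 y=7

Step 1: thread A executes A1 (y = y * 3). Shared: x=5 y=3 z=3. PCs: A@1 B@0
Step 2: thread B executes B1 (x = z - 1). Shared: x=2 y=3 z=3. PCs: A@1 B@1
Step 3: thread B executes B2 (z = z + 5). Shared: x=2 y=3 z=8. PCs: A@1 B@2
Step 4: thread A executes A2 (y = y * -1). Shared: x=2 y=-3 z=8. PCs: A@2 B@2
Step 5: thread B executes B3 (x = 6). Shared: x=6 y=-3 z=8. PCs: A@2 B@3

Answer: x=6 y=-3 z=8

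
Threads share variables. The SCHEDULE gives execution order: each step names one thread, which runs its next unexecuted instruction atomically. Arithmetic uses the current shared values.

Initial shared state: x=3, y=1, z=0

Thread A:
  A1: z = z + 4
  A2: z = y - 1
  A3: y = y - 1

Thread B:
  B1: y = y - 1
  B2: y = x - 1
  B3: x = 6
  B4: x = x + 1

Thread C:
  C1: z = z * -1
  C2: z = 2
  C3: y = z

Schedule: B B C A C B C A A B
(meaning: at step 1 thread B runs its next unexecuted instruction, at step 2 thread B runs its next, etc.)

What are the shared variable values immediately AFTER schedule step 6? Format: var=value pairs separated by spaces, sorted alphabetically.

Answer: x=6 y=2 z=2

Derivation:
Step 1: thread B executes B1 (y = y - 1). Shared: x=3 y=0 z=0. PCs: A@0 B@1 C@0
Step 2: thread B executes B2 (y = x - 1). Shared: x=3 y=2 z=0. PCs: A@0 B@2 C@0
Step 3: thread C executes C1 (z = z * -1). Shared: x=3 y=2 z=0. PCs: A@0 B@2 C@1
Step 4: thread A executes A1 (z = z + 4). Shared: x=3 y=2 z=4. PCs: A@1 B@2 C@1
Step 5: thread C executes C2 (z = 2). Shared: x=3 y=2 z=2. PCs: A@1 B@2 C@2
Step 6: thread B executes B3 (x = 6). Shared: x=6 y=2 z=2. PCs: A@1 B@3 C@2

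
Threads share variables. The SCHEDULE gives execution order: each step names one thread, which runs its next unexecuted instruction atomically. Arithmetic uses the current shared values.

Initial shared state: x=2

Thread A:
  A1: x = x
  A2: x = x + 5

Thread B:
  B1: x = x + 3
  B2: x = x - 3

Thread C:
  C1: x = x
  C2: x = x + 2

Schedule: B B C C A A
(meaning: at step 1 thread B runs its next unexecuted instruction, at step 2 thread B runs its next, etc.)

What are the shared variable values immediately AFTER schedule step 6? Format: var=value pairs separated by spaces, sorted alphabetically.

Answer: x=9

Derivation:
Step 1: thread B executes B1 (x = x + 3). Shared: x=5. PCs: A@0 B@1 C@0
Step 2: thread B executes B2 (x = x - 3). Shared: x=2. PCs: A@0 B@2 C@0
Step 3: thread C executes C1 (x = x). Shared: x=2. PCs: A@0 B@2 C@1
Step 4: thread C executes C2 (x = x + 2). Shared: x=4. PCs: A@0 B@2 C@2
Step 5: thread A executes A1 (x = x). Shared: x=4. PCs: A@1 B@2 C@2
Step 6: thread A executes A2 (x = x + 5). Shared: x=9. PCs: A@2 B@2 C@2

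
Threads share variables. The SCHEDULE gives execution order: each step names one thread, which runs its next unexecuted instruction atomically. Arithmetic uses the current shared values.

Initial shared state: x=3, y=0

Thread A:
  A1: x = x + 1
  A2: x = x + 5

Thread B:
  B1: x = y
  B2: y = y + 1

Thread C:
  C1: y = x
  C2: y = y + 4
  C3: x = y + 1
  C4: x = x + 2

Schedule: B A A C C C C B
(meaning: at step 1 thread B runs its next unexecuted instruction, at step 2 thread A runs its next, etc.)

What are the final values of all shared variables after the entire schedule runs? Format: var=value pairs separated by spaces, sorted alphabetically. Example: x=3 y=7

Step 1: thread B executes B1 (x = y). Shared: x=0 y=0. PCs: A@0 B@1 C@0
Step 2: thread A executes A1 (x = x + 1). Shared: x=1 y=0. PCs: A@1 B@1 C@0
Step 3: thread A executes A2 (x = x + 5). Shared: x=6 y=0. PCs: A@2 B@1 C@0
Step 4: thread C executes C1 (y = x). Shared: x=6 y=6. PCs: A@2 B@1 C@1
Step 5: thread C executes C2 (y = y + 4). Shared: x=6 y=10. PCs: A@2 B@1 C@2
Step 6: thread C executes C3 (x = y + 1). Shared: x=11 y=10. PCs: A@2 B@1 C@3
Step 7: thread C executes C4 (x = x + 2). Shared: x=13 y=10. PCs: A@2 B@1 C@4
Step 8: thread B executes B2 (y = y + 1). Shared: x=13 y=11. PCs: A@2 B@2 C@4

Answer: x=13 y=11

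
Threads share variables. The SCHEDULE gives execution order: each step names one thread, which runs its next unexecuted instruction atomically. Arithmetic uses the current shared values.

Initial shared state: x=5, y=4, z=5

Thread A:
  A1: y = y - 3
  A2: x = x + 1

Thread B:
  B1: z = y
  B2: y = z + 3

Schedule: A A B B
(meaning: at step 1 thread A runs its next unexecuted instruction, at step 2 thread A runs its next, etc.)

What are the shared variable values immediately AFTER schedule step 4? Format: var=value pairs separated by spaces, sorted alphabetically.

Step 1: thread A executes A1 (y = y - 3). Shared: x=5 y=1 z=5. PCs: A@1 B@0
Step 2: thread A executes A2 (x = x + 1). Shared: x=6 y=1 z=5. PCs: A@2 B@0
Step 3: thread B executes B1 (z = y). Shared: x=6 y=1 z=1. PCs: A@2 B@1
Step 4: thread B executes B2 (y = z + 3). Shared: x=6 y=4 z=1. PCs: A@2 B@2

Answer: x=6 y=4 z=1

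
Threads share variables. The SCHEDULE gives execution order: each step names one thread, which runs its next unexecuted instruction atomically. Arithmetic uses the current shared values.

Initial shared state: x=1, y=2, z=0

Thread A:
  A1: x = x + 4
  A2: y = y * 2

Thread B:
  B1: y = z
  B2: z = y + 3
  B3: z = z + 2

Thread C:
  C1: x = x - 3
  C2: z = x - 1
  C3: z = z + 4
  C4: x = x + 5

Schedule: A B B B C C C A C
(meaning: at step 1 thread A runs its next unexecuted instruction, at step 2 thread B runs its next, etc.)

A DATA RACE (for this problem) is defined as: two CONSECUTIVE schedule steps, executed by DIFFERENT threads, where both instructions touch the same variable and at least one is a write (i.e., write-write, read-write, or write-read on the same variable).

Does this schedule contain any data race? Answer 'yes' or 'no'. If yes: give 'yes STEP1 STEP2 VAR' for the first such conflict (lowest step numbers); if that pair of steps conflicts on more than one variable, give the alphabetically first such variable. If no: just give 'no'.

Answer: no

Derivation:
Steps 1,2: A(r=x,w=x) vs B(r=z,w=y). No conflict.
Steps 2,3: same thread (B). No race.
Steps 3,4: same thread (B). No race.
Steps 4,5: B(r=z,w=z) vs C(r=x,w=x). No conflict.
Steps 5,6: same thread (C). No race.
Steps 6,7: same thread (C). No race.
Steps 7,8: C(r=z,w=z) vs A(r=y,w=y). No conflict.
Steps 8,9: A(r=y,w=y) vs C(r=x,w=x). No conflict.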